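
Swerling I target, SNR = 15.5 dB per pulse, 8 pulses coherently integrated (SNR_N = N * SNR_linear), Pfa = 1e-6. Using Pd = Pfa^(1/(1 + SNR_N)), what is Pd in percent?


SNR_lin = 10^(15.5/10) = 35.48134
SNR_N = 8 * 35.48134 = 283.85072
1/(1 + SNR_N) = 1/284.85072 = 0.0035106
Pd = (1e-6)^0.0035106 = 0.95266
Pd = 95.3%

95.3%


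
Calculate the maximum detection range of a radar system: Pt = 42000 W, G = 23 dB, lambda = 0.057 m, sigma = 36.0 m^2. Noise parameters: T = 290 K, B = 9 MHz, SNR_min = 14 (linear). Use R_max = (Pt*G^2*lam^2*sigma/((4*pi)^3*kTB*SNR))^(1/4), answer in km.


G_lin = 10^(23/10) = 199.526231
R^4 = 42000 * 199.526231^2 * 0.057^2 * 36.0 / ((4*pi)^3 * 1.38e-23 * 290 * 9000000.0 * 14)
R^4 = 1.95445e17 m^4
R_max = (1.95445e17)^(1/4) = 21026.0 m = 21.0 km

21.0 km


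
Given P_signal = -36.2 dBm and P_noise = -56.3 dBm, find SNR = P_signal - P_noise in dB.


SNR = -36.2 - (-56.3) = 20.1 dB

20.1 dB


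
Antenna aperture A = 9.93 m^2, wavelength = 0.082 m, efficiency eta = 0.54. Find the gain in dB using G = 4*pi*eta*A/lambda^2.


G_linear = 4*pi*0.54*9.93/0.082^2 = 10021.33
G_dB = 10*log10(10021.33) = 40.0 dB

40.0 dB


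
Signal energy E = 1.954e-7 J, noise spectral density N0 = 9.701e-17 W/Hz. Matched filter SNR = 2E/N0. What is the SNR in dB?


SNR_lin = 2 * 1.954e-7 / 9.701e-17 = 4.028e9
SNR_dB = 10*log10(4.028e9) = 96.1 dB

96.1 dB


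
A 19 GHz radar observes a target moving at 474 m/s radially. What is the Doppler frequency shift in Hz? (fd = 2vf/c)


fd = 2 * 474 * 19000000000.0 / 3e8 = 60040.0 Hz

60040.0 Hz


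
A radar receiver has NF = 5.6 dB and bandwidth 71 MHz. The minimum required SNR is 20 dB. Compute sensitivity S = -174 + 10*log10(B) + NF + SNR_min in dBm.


10*log10(71000000.0) = 78.51
S = -174 + 78.51 + 5.6 + 20 = -69.9 dBm

-69.9 dBm


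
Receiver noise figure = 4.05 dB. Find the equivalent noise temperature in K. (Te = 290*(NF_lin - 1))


NF_lin = 10^(4.05/10) = 2.540973
Te = 290 * (2.540973 - 1) = 446.9 K

446.9 K


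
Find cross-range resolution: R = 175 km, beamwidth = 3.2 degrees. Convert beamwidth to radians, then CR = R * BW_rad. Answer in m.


BW_rad = 0.055850536
CR = 175000 * 0.055850536 = 9773.8 m

9773.8 m


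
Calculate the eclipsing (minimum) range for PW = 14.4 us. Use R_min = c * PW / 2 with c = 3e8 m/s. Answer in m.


R_min = 3e8 * 14.4e-6 / 2 = 2160.0 m

2160.0 m


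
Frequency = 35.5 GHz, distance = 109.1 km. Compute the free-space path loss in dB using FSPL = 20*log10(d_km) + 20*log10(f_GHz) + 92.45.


20*log10(109.1) = 40.76
20*log10(35.5) = 31.0
FSPL = 164.2 dB

164.2 dB


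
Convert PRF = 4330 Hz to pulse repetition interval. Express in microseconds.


PRI = 1/4330 = 0.0002309469 s = 230.9 us

230.9 us


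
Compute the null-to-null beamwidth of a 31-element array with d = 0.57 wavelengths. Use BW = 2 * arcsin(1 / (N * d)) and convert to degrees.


1/(N*d) = 1/(31*0.57) = 0.056593
BW = 2*arcsin(0.056593) = 6.5 degrees

6.5 degrees


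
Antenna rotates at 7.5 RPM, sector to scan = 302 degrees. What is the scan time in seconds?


t = 302 / (7.5 * 360) * 60 = 6.71 s

6.71 s


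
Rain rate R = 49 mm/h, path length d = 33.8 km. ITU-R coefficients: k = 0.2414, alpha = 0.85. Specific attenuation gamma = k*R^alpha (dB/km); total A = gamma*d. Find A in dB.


gamma = 0.2414 * 49^0.85 = 6.597873 dB/km
A = 6.597873 * 33.8 = 223.01 dB

223.01 dB


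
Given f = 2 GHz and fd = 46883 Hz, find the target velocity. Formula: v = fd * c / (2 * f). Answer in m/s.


v = 46883 * 3e8 / (2 * 2000000000.0) = 3516.2 m/s

3516.2 m/s


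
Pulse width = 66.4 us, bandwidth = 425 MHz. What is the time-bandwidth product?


TBP = 66.4 * 425 = 28220.0

28220.0


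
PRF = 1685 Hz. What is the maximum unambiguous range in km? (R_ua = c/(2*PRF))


R_ua = 3e8 / (2 * 1685) = 89020.8 m = 89.0 km

89.0 km


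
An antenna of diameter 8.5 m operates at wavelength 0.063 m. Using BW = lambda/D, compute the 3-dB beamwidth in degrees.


BW_rad = 0.063 / 8.5 = 0.007412
BW_deg = 0.42 degrees

0.42 degrees


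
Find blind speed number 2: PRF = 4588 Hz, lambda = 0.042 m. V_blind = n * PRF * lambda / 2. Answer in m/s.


V_blind = 2 * 4588 * 0.042 / 2 = 192.7 m/s

192.7 m/s


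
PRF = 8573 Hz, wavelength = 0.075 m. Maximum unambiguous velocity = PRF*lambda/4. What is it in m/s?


V_ua = 8573 * 0.075 / 4 = 160.7 m/s

160.7 m/s


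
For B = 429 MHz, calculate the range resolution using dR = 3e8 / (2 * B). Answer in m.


dR = 3e8 / (2 * 429000000.0) = 0.35 m

0.35 m


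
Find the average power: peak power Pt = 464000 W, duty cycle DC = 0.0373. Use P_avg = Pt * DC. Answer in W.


P_avg = 464000 * 0.0373 = 17307.2 W

17307.2 W


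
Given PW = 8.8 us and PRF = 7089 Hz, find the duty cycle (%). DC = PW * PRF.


DC = 8.8e-6 * 7089 * 100 = 6.24%

6.24%


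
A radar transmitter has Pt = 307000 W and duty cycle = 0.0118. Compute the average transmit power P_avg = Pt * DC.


P_avg = 307000 * 0.0118 = 3622.6 W

3622.6 W


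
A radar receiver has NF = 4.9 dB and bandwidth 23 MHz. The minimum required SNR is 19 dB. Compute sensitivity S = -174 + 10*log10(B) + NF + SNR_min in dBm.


10*log10(23000000.0) = 73.62
S = -174 + 73.62 + 4.9 + 19 = -76.5 dBm

-76.5 dBm


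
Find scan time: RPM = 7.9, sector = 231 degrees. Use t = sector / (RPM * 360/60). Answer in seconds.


t = 231 / (7.9 * 360) * 60 = 4.87 s

4.87 s


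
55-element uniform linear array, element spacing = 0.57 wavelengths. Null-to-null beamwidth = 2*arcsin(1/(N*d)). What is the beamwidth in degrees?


1/(N*d) = 1/(55*0.57) = 0.031898
BW = 2*arcsin(0.031898) = 3.7 degrees

3.7 degrees


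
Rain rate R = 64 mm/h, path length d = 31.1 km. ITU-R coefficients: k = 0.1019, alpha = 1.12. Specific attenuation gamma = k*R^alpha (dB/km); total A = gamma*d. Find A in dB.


gamma = 0.1019 * 64^1.12 = 10.742262 dB/km
A = 10.742262 * 31.1 = 334.08 dB

334.08 dB


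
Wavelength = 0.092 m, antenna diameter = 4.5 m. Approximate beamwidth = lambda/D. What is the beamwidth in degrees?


BW_rad = 0.092 / 4.5 = 0.020444
BW_deg = 1.17 degrees

1.17 degrees


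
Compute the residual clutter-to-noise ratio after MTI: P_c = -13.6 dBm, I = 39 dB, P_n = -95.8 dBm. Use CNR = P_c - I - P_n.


CNR = -13.6 - 39 - (-95.8) = 43.2 dB

43.2 dB


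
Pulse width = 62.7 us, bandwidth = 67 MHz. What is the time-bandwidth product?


TBP = 62.7 * 67 = 4200.9

4200.9


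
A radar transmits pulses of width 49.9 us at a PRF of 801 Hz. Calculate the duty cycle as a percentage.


DC = 49.9e-6 * 801 * 100 = 4.0%

4.0%


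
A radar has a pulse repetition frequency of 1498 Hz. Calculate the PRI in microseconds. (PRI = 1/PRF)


PRI = 1/1498 = 0.0006675567 s = 667.6 us

667.6 us


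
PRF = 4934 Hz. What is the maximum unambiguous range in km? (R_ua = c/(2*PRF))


R_ua = 3e8 / (2 * 4934) = 30401.3 m = 30.4 km

30.4 km


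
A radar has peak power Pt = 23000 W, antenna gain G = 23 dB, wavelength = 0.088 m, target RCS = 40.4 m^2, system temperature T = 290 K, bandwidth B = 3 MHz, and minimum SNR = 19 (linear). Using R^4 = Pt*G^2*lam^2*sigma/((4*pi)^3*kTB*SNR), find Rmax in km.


G_lin = 10^(23/10) = 199.526231
R^4 = 23000 * 199.526231^2 * 0.088^2 * 40.4 / ((4*pi)^3 * 1.38e-23 * 290 * 3000000.0 * 19)
R^4 = 6.32839e17 m^4
R_max = (6.32839e17)^(1/4) = 28204.8 m = 28.2 km

28.2 km


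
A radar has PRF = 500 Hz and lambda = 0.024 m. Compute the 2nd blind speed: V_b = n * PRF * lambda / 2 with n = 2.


V_blind = 2 * 500 * 0.024 / 2 = 12.0 m/s

12.0 m/s


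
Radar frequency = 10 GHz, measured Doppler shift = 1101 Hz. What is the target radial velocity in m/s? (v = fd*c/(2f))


v = 1101 * 3e8 / (2 * 10000000000.0) = 16.5 m/s

16.5 m/s


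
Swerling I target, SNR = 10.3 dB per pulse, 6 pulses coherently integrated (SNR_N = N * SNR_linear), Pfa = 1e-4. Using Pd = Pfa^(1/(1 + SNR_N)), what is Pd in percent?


SNR_lin = 10^(10.3/10) = 10.71519
SNR_N = 6 * 10.71519 = 64.29114
1/(1 + SNR_N) = 1/65.29114 = 0.015316
Pd = (1e-4)^0.015316 = 0.86843
Pd = 86.8%

86.8%


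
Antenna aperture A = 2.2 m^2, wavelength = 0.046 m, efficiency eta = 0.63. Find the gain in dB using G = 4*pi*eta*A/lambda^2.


G_linear = 4*pi*0.63*2.2/0.046^2 = 8231.09
G_dB = 10*log10(8231.09) = 39.2 dB

39.2 dB


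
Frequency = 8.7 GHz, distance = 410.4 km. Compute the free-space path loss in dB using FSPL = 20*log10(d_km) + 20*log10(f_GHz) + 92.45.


20*log10(410.4) = 52.26
20*log10(8.7) = 18.79
FSPL = 163.5 dB

163.5 dB


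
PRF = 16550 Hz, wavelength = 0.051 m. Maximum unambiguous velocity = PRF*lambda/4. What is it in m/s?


V_ua = 16550 * 0.051 / 4 = 211.0 m/s

211.0 m/s


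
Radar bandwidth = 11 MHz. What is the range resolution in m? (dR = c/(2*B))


dR = 3e8 / (2 * 11000000.0) = 13.64 m

13.64 m


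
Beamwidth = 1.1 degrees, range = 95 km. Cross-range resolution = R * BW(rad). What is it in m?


BW_rad = 0.019198622
CR = 95000 * 0.019198622 = 1823.9 m

1823.9 m


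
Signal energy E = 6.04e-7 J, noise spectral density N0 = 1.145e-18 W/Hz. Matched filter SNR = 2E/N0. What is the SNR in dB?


SNR_lin = 2 * 6.04e-7 / 1.145e-18 = 1.055e12
SNR_dB = 10*log10(1.055e12) = 120.2 dB

120.2 dB


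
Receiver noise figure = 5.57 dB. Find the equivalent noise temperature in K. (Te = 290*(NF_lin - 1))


NF_lin = 10^(5.57/10) = 3.605786
Te = 290 * (3.605786 - 1) = 755.7 K

755.7 K


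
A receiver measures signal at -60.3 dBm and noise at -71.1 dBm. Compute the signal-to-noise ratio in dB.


SNR = -60.3 - (-71.1) = 10.8 dB

10.8 dB


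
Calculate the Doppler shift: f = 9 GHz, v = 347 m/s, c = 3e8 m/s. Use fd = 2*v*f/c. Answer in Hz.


fd = 2 * 347 * 9000000000.0 / 3e8 = 20820.0 Hz

20820.0 Hz


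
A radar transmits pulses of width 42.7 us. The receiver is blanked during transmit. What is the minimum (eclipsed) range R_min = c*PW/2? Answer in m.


R_min = 3e8 * 42.7e-6 / 2 = 6405.0 m

6405.0 m


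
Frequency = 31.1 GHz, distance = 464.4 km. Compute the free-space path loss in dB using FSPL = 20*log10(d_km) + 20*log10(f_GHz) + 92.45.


20*log10(464.4) = 53.34
20*log10(31.1) = 29.86
FSPL = 175.6 dB

175.6 dB


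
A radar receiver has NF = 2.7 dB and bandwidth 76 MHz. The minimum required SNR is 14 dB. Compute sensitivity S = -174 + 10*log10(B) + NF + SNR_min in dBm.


10*log10(76000000.0) = 78.81
S = -174 + 78.81 + 2.7 + 14 = -78.5 dBm

-78.5 dBm


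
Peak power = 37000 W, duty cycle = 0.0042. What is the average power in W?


P_avg = 37000 * 0.0042 = 155.4 W

155.4 W


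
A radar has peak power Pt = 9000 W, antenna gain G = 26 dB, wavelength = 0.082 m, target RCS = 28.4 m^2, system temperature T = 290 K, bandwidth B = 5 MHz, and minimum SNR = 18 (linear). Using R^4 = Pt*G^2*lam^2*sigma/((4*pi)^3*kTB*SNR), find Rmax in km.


G_lin = 10^(26/10) = 398.107171
R^4 = 9000 * 398.107171^2 * 0.082^2 * 28.4 / ((4*pi)^3 * 1.38e-23 * 290 * 5000000.0 * 18)
R^4 = 3.811e17 m^4
R_max = (3.811e17)^(1/4) = 24846.2 m = 24.8 km

24.8 km


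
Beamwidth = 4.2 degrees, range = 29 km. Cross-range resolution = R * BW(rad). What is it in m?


BW_rad = 0.073303829
CR = 29000 * 0.073303829 = 2125.8 m

2125.8 m


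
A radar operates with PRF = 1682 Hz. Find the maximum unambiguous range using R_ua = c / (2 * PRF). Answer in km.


R_ua = 3e8 / (2 * 1682) = 89179.5 m = 89.2 km

89.2 km


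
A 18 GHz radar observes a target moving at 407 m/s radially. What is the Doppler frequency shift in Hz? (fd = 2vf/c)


fd = 2 * 407 * 18000000000.0 / 3e8 = 48840.0 Hz

48840.0 Hz


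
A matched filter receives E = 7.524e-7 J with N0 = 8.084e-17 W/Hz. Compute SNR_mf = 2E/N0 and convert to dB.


SNR_lin = 2 * 7.524e-7 / 8.084e-17 = 1.861e10
SNR_dB = 10*log10(1.861e10) = 102.7 dB

102.7 dB


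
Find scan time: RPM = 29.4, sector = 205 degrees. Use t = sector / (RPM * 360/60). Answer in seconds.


t = 205 / (29.4 * 360) * 60 = 1.16 s

1.16 s


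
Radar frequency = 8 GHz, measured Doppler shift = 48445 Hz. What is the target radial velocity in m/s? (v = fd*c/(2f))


v = 48445 * 3e8 / (2 * 8000000000.0) = 908.3 m/s

908.3 m/s


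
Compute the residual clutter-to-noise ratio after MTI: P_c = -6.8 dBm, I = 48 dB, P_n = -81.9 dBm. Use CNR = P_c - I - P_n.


CNR = -6.8 - 48 - (-81.9) = 27.1 dB

27.1 dB


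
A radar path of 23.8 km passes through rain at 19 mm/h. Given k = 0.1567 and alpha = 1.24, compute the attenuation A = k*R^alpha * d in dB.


gamma = 0.1567 * 19^1.24 = 6.035642 dB/km
A = 6.035642 * 23.8 = 143.65 dB

143.65 dB


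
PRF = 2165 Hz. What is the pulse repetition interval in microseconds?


PRI = 1/2165 = 0.0004618938 s = 461.9 us

461.9 us


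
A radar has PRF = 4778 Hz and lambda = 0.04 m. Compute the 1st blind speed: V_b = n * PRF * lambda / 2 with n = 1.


V_blind = 1 * 4778 * 0.04 / 2 = 95.6 m/s

95.6 m/s


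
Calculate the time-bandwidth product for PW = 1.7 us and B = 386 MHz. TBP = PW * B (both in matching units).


TBP = 1.7 * 386 = 656.2

656.2


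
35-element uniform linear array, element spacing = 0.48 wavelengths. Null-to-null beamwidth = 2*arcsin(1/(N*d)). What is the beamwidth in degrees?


1/(N*d) = 1/(35*0.48) = 0.059524
BW = 2*arcsin(0.059524) = 6.8 degrees

6.8 degrees


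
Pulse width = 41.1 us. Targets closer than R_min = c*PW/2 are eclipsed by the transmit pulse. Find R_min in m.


R_min = 3e8 * 41.1e-6 / 2 = 6165.0 m

6165.0 m


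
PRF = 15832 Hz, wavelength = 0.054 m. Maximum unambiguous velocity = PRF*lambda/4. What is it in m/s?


V_ua = 15832 * 0.054 / 4 = 213.7 m/s

213.7 m/s


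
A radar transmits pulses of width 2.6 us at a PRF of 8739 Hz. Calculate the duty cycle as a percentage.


DC = 2.6e-6 * 8739 * 100 = 2.27%

2.27%


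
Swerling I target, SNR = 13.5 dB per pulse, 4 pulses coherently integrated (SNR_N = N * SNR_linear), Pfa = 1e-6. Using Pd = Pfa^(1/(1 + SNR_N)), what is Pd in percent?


SNR_lin = 10^(13.5/10) = 22.38721
SNR_N = 4 * 22.38721 = 89.54884
1/(1 + SNR_N) = 1/90.54884 = 0.0110438
Pd = (1e-6)^0.0110438 = 0.85849
Pd = 85.8%

85.8%


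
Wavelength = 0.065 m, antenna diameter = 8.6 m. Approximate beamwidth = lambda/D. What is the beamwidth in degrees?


BW_rad = 0.065 / 8.6 = 0.007558
BW_deg = 0.43 degrees

0.43 degrees


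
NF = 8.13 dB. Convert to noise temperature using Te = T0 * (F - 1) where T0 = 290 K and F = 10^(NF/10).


NF_lin = 10^(8.13/10) = 6.501297
Te = 290 * (6.501297 - 1) = 1595.4 K

1595.4 K


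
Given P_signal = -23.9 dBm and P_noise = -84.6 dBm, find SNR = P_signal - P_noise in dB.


SNR = -23.9 - (-84.6) = 60.7 dB

60.7 dB


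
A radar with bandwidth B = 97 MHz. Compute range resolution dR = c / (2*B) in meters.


dR = 3e8 / (2 * 97000000.0) = 1.55 m

1.55 m


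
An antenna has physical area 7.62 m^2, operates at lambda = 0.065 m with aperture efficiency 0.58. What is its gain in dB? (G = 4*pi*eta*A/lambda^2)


G_linear = 4*pi*0.58*7.62/0.065^2 = 13145.17
G_dB = 10*log10(13145.17) = 41.2 dB

41.2 dB


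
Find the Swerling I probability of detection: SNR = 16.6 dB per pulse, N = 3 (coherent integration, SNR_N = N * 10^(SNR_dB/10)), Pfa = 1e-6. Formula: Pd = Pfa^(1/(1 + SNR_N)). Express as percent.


SNR_lin = 10^(16.6/10) = 45.70882
SNR_N = 3 * 45.70882 = 137.12646
1/(1 + SNR_N) = 1/138.12646 = 0.0072397
Pd = (1e-6)^0.0072397 = 0.90482
Pd = 90.5%

90.5%


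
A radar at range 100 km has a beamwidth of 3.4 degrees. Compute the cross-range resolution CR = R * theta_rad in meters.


BW_rad = 0.059341195
CR = 100000 * 0.059341195 = 5934.1 m

5934.1 m


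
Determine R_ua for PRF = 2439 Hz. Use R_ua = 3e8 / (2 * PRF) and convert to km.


R_ua = 3e8 / (2 * 2439) = 61500.6 m = 61.5 km

61.5 km


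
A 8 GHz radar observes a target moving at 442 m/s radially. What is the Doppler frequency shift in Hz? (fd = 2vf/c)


fd = 2 * 442 * 8000000000.0 / 3e8 = 23573.3 Hz

23573.3 Hz


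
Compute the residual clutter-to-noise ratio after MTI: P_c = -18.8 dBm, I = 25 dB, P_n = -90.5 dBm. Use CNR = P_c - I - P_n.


CNR = -18.8 - 25 - (-90.5) = 46.7 dB

46.7 dB


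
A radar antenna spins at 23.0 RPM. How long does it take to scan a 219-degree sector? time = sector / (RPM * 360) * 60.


t = 219 / (23.0 * 360) * 60 = 1.59 s

1.59 s


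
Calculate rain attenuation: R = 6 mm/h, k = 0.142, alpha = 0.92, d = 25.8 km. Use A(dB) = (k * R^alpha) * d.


gamma = 0.142 * 6^0.92 = 0.738223 dB/km
A = 0.738223 * 25.8 = 19.05 dB

19.05 dB


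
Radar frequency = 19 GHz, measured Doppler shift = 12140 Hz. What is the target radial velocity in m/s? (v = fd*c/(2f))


v = 12140 * 3e8 / (2 * 19000000000.0) = 95.8 m/s

95.8 m/s


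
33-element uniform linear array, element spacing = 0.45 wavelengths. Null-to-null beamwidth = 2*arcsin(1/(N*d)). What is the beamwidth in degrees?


1/(N*d) = 1/(33*0.45) = 0.06734
BW = 2*arcsin(0.06734) = 7.7 degrees

7.7 degrees


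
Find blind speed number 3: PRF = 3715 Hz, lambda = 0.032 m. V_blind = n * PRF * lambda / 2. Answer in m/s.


V_blind = 3 * 3715 * 0.032 / 2 = 178.3 m/s

178.3 m/s


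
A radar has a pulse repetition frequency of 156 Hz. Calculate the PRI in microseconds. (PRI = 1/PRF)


PRI = 1/156 = 0.0064102564 s = 6410.3 us

6410.3 us


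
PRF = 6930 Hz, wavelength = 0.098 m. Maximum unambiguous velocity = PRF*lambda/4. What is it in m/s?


V_ua = 6930 * 0.098 / 4 = 169.8 m/s

169.8 m/s


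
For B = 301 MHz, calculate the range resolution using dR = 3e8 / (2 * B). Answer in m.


dR = 3e8 / (2 * 301000000.0) = 0.5 m

0.5 m


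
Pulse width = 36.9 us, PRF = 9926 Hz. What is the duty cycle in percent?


DC = 36.9e-6 * 9926 * 100 = 36.63%

36.63%


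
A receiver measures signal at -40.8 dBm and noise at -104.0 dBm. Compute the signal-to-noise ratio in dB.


SNR = -40.8 - (-104.0) = 63.2 dB

63.2 dB


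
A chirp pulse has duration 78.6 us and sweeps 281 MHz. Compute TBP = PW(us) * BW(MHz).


TBP = 78.6 * 281 = 22086.6

22086.6


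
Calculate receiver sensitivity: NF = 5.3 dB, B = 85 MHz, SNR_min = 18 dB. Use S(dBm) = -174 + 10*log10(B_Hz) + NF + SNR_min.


10*log10(85000000.0) = 79.29
S = -174 + 79.29 + 5.3 + 18 = -71.4 dBm

-71.4 dBm


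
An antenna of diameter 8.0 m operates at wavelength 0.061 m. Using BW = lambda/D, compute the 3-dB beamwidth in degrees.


BW_rad = 0.061 / 8.0 = 0.007625
BW_deg = 0.44 degrees

0.44 degrees


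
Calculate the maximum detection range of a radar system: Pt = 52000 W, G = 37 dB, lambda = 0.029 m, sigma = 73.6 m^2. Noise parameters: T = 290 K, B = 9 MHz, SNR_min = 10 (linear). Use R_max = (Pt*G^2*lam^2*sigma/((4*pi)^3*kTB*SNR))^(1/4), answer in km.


G_lin = 10^(37/10) = 5011.872336
R^4 = 52000 * 5011.872336^2 * 0.029^2 * 73.6 / ((4*pi)^3 * 1.38e-23 * 290 * 9000000.0 * 10)
R^4 = 1.13117e20 m^4
R_max = (1.13117e20)^(1/4) = 103129.3 m = 103.1 km

103.1 km


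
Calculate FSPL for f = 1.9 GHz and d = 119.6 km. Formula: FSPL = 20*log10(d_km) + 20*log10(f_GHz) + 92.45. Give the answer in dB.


20*log10(119.6) = 41.55
20*log10(1.9) = 5.58
FSPL = 139.6 dB

139.6 dB


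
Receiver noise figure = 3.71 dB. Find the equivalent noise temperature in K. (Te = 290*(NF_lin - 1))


NF_lin = 10^(3.71/10) = 2.349633
Te = 290 * (2.349633 - 1) = 391.4 K

391.4 K


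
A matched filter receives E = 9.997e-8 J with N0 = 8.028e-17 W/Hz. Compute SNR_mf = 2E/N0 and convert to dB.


SNR_lin = 2 * 9.997e-8 / 8.028e-17 = 2.491e9
SNR_dB = 10*log10(2.491e9) = 94.0 dB

94.0 dB


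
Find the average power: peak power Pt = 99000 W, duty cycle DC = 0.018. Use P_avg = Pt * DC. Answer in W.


P_avg = 99000 * 0.018 = 1782.0 W

1782.0 W


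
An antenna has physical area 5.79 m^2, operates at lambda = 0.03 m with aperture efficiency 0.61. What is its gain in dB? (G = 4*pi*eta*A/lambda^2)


G_linear = 4*pi*0.61*5.79/0.03^2 = 49314.63
G_dB = 10*log10(49314.63) = 46.9 dB

46.9 dB


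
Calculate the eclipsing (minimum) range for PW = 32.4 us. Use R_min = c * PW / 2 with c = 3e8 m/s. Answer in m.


R_min = 3e8 * 32.4e-6 / 2 = 4860.0 m

4860.0 m


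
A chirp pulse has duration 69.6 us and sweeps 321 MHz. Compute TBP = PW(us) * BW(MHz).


TBP = 69.6 * 321 = 22341.6

22341.6


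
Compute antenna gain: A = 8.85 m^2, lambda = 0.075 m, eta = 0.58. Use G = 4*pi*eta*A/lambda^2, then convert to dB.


G_linear = 4*pi*0.58*8.85/0.075^2 = 11467.23
G_dB = 10*log10(11467.23) = 40.6 dB

40.6 dB


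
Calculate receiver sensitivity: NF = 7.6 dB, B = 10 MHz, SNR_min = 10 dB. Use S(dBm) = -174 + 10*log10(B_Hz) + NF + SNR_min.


10*log10(10000000.0) = 70.0
S = -174 + 70.0 + 7.6 + 10 = -86.4 dBm

-86.4 dBm


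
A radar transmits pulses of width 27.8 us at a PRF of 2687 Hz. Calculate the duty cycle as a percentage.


DC = 27.8e-6 * 2687 * 100 = 7.47%

7.47%


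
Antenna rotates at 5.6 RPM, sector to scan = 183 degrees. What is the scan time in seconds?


t = 183 / (5.6 * 360) * 60 = 5.45 s

5.45 s


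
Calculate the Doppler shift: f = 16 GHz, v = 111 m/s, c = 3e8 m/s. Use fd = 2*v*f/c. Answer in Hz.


fd = 2 * 111 * 16000000000.0 / 3e8 = 11840.0 Hz

11840.0 Hz


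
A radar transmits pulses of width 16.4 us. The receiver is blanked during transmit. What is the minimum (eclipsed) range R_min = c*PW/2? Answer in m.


R_min = 3e8 * 16.4e-6 / 2 = 2460.0 m

2460.0 m


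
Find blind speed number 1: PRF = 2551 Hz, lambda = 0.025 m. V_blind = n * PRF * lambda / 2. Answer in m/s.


V_blind = 1 * 2551 * 0.025 / 2 = 31.9 m/s

31.9 m/s


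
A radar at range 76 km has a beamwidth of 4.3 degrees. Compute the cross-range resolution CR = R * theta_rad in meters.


BW_rad = 0.075049158
CR = 76000 * 0.075049158 = 5703.7 m

5703.7 m


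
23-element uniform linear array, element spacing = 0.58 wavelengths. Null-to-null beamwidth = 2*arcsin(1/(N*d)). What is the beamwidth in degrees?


1/(N*d) = 1/(23*0.58) = 0.074963
BW = 2*arcsin(0.074963) = 8.6 degrees

8.6 degrees


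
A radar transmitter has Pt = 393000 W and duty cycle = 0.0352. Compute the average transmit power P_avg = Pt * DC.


P_avg = 393000 * 0.0352 = 13833.6 W

13833.6 W


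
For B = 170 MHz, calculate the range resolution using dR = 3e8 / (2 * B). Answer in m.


dR = 3e8 / (2 * 170000000.0) = 0.88 m

0.88 m


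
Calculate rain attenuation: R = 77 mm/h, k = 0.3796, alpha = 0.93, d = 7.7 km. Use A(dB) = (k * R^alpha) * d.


gamma = 0.3796 * 77^0.93 = 21.565651 dB/km
A = 21.565651 * 7.7 = 166.06 dB

166.06 dB


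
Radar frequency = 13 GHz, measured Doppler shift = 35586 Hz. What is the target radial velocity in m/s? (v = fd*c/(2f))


v = 35586 * 3e8 / (2 * 13000000000.0) = 410.6 m/s

410.6 m/s


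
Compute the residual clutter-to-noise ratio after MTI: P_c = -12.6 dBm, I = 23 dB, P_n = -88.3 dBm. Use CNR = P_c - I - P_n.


CNR = -12.6 - 23 - (-88.3) = 52.7 dB

52.7 dB


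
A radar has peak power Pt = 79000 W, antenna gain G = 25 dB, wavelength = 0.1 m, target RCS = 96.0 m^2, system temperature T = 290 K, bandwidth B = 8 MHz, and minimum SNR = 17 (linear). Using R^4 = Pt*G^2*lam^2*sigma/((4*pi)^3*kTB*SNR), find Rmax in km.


G_lin = 10^(25/10) = 316.227766
R^4 = 79000 * 316.227766^2 * 0.1^2 * 96.0 / ((4*pi)^3 * 1.38e-23 * 290 * 8000000.0 * 17)
R^4 = 7.02187e18 m^4
R_max = (7.02187e18)^(1/4) = 51477.0 m = 51.5 km

51.5 km


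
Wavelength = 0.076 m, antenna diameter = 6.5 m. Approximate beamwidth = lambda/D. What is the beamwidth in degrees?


BW_rad = 0.076 / 6.5 = 0.011692
BW_deg = 0.67 degrees

0.67 degrees


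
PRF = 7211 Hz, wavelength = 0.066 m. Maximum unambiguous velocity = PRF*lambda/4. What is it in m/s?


V_ua = 7211 * 0.066 / 4 = 119.0 m/s

119.0 m/s


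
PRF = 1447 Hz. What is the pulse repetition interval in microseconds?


PRI = 1/1447 = 0.000691085 s = 691.1 us

691.1 us


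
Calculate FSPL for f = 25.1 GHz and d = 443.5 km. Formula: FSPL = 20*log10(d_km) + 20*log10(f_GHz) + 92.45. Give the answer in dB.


20*log10(443.5) = 52.94
20*log10(25.1) = 27.99
FSPL = 173.4 dB

173.4 dB


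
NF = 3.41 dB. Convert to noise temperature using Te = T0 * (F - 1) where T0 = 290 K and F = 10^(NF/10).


NF_lin = 10^(3.41/10) = 2.192805
Te = 290 * (2.192805 - 1) = 345.9 K

345.9 K


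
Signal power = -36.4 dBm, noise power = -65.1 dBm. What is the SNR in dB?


SNR = -36.4 - (-65.1) = 28.7 dB

28.7 dB


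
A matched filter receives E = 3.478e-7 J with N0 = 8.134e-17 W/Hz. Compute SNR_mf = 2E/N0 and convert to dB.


SNR_lin = 2 * 3.478e-7 / 8.134e-17 = 8.552e9
SNR_dB = 10*log10(8.552e9) = 99.3 dB

99.3 dB


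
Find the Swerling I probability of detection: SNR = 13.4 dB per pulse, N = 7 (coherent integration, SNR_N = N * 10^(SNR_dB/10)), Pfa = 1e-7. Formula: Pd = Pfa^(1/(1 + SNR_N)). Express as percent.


SNR_lin = 10^(13.4/10) = 21.87762
SNR_N = 7 * 21.87762 = 153.14334
1/(1 + SNR_N) = 1/154.14334 = 0.0064875
Pd = (1e-7)^0.0064875 = 0.90072
Pd = 90.1%

90.1%


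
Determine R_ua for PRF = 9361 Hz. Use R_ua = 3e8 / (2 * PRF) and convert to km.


R_ua = 3e8 / (2 * 9361) = 16023.9 m = 16.0 km

16.0 km


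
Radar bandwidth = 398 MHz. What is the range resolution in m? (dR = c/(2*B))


dR = 3e8 / (2 * 398000000.0) = 0.38 m

0.38 m


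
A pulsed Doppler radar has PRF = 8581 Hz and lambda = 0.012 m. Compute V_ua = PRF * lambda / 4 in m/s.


V_ua = 8581 * 0.012 / 4 = 25.7 m/s

25.7 m/s


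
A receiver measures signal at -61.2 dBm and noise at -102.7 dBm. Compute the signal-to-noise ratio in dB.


SNR = -61.2 - (-102.7) = 41.5 dB

41.5 dB


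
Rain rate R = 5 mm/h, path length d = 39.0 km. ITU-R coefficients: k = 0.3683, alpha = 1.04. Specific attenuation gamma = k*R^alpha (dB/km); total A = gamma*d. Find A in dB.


gamma = 0.3683 * 5^1.04 = 1.96395 dB/km
A = 1.96395 * 39.0 = 76.59 dB

76.59 dB


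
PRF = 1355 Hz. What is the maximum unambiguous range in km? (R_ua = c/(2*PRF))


R_ua = 3e8 / (2 * 1355) = 110701.1 m = 110.7 km

110.7 km


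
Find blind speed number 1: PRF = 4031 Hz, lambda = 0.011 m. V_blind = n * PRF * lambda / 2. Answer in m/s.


V_blind = 1 * 4031 * 0.011 / 2 = 22.2 m/s

22.2 m/s


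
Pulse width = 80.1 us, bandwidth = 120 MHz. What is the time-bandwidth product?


TBP = 80.1 * 120 = 9612.0

9612.0


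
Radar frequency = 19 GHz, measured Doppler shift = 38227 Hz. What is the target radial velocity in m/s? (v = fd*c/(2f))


v = 38227 * 3e8 / (2 * 19000000000.0) = 301.8 m/s

301.8 m/s


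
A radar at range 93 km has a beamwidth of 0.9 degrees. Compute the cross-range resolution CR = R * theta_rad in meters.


BW_rad = 0.015707963
CR = 93000 * 0.015707963 = 1460.8 m

1460.8 m


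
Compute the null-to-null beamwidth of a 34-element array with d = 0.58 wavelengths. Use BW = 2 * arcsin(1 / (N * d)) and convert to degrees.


1/(N*d) = 1/(34*0.58) = 0.05071
BW = 2*arcsin(0.05071) = 5.8 degrees

5.8 degrees


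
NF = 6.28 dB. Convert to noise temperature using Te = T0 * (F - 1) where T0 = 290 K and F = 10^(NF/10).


NF_lin = 10^(6.28/10) = 4.246196
Te = 290 * (4.246196 - 1) = 941.4 K

941.4 K


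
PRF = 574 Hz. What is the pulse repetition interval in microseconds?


PRI = 1/574 = 0.0017421603 s = 1742.2 us

1742.2 us


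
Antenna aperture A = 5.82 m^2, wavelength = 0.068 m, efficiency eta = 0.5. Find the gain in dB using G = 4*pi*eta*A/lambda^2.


G_linear = 4*pi*0.5*5.82/0.068^2 = 7908.33
G_dB = 10*log10(7908.33) = 39.0 dB

39.0 dB


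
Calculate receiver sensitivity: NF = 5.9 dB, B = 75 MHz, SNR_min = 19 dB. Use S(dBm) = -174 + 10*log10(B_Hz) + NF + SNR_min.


10*log10(75000000.0) = 78.75
S = -174 + 78.75 + 5.9 + 19 = -70.3 dBm

-70.3 dBm


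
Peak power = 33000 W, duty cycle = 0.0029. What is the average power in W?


P_avg = 33000 * 0.0029 = 95.7 W

95.7 W


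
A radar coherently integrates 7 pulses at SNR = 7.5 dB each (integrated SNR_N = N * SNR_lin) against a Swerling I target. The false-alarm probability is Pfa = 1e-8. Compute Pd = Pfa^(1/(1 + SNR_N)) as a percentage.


SNR_lin = 10^(7.5/10) = 5.62341
SNR_N = 7 * 5.62341 = 39.36387
1/(1 + SNR_N) = 1/40.36387 = 0.0247746
Pd = (1e-8)^0.0247746 = 0.63358
Pd = 63.4%

63.4%


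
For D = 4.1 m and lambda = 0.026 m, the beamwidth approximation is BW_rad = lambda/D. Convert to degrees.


BW_rad = 0.026 / 4.1 = 0.006341
BW_deg = 0.36 degrees

0.36 degrees


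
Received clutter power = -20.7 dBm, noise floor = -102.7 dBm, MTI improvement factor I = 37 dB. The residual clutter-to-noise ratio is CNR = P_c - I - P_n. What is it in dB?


CNR = -20.7 - 37 - (-102.7) = 45.0 dB

45.0 dB


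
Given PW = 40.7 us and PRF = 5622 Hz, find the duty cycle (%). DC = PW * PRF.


DC = 40.7e-6 * 5622 * 100 = 22.88%

22.88%


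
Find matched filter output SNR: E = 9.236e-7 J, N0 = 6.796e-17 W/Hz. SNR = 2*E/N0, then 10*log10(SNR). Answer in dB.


SNR_lin = 2 * 9.236e-7 / 6.796e-17 = 2.718e10
SNR_dB = 10*log10(2.718e10) = 104.3 dB

104.3 dB


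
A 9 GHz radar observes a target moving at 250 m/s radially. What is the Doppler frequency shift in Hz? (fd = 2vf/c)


fd = 2 * 250 * 9000000000.0 / 3e8 = 15000.0 Hz

15000.0 Hz


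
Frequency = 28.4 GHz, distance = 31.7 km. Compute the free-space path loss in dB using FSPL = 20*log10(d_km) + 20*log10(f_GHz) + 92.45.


20*log10(31.7) = 30.02
20*log10(28.4) = 29.07
FSPL = 151.5 dB

151.5 dB


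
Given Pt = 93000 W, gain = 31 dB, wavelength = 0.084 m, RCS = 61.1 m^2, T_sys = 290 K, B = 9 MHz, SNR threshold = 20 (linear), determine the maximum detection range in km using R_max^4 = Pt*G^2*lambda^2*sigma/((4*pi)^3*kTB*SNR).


G_lin = 10^(31/10) = 1258.925412
R^4 = 93000 * 1258.925412^2 * 0.084^2 * 61.1 / ((4*pi)^3 * 1.38e-23 * 290 * 9000000.0 * 20)
R^4 = 4.44533e19 m^4
R_max = (4.44533e19)^(1/4) = 81653.7 m = 81.7 km

81.7 km


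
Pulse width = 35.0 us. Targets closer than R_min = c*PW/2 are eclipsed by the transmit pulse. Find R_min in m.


R_min = 3e8 * 35.0e-6 / 2 = 5250.0 m

5250.0 m


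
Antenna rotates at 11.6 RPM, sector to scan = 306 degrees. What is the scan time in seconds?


t = 306 / (11.6 * 360) * 60 = 4.4 s

4.4 s


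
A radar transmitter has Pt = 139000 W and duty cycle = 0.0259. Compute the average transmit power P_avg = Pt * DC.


P_avg = 139000 * 0.0259 = 3600.1 W

3600.1 W


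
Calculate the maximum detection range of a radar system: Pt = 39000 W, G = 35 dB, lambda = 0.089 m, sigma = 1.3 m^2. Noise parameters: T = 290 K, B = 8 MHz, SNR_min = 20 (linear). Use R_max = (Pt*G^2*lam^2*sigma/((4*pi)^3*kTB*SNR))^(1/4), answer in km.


G_lin = 10^(35/10) = 3162.27766
R^4 = 39000 * 3162.27766^2 * 0.089^2 * 1.3 / ((4*pi)^3 * 1.38e-23 * 290 * 8000000.0 * 20)
R^4 = 3.16054e18 m^4
R_max = (3.16054e18)^(1/4) = 42163.9 m = 42.2 km

42.2 km


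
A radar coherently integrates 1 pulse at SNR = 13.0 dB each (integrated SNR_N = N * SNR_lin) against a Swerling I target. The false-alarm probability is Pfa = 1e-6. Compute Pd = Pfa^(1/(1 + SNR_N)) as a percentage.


SNR_lin = 10^(13.0/10) = 19.95262
SNR_N = 1 * 19.95262 = 19.95262
1/(1 + SNR_N) = 1/20.95262 = 0.0477267
Pd = (1e-6)^0.0477267 = 0.51718
Pd = 51.7%

51.7%


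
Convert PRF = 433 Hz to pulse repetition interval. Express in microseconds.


PRI = 1/433 = 0.0023094688 s = 2309.5 us

2309.5 us


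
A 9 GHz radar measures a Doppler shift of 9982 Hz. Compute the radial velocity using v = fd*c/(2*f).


v = 9982 * 3e8 / (2 * 9000000000.0) = 166.4 m/s

166.4 m/s


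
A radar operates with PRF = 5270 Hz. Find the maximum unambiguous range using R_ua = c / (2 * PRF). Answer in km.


R_ua = 3e8 / (2 * 5270) = 28463.0 m = 28.5 km

28.5 km


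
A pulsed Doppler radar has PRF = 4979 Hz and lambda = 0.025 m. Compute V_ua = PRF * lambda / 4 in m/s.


V_ua = 4979 * 0.025 / 4 = 31.1 m/s

31.1 m/s


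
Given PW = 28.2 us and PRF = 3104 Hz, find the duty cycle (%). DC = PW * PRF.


DC = 28.2e-6 * 3104 * 100 = 8.75%

8.75%


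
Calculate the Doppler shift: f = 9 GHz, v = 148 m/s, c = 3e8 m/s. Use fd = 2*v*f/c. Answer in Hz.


fd = 2 * 148 * 9000000000.0 / 3e8 = 8880.0 Hz

8880.0 Hz


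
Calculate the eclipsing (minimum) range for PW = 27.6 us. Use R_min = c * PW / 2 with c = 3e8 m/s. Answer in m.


R_min = 3e8 * 27.6e-6 / 2 = 4140.0 m

4140.0 m


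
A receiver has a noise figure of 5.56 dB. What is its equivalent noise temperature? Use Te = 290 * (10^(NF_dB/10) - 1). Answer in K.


NF_lin = 10^(5.56/10) = 3.597493
Te = 290 * (3.597493 - 1) = 753.3 K

753.3 K


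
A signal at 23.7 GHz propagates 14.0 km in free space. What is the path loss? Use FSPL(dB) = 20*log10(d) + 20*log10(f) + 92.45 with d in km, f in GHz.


20*log10(14.0) = 22.92
20*log10(23.7) = 27.49
FSPL = 142.9 dB

142.9 dB


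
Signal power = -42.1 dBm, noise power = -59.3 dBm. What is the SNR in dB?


SNR = -42.1 - (-59.3) = 17.2 dB

17.2 dB


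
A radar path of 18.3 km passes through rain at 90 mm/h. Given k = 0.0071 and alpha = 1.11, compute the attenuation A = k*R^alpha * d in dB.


gamma = 0.0071 * 90^1.11 = 1.048256 dB/km
A = 1.048256 * 18.3 = 19.18 dB

19.18 dB


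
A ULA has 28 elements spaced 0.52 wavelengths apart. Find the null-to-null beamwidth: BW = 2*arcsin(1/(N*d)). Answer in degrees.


1/(N*d) = 1/(28*0.52) = 0.068681
BW = 2*arcsin(0.068681) = 7.9 degrees

7.9 degrees


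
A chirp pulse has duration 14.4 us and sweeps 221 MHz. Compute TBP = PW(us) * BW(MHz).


TBP = 14.4 * 221 = 3182.4

3182.4


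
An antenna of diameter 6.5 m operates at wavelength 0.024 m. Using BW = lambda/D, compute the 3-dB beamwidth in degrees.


BW_rad = 0.024 / 6.5 = 0.003692
BW_deg = 0.21 degrees

0.21 degrees


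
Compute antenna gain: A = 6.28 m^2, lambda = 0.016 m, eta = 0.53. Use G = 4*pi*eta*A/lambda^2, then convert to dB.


G_linear = 4*pi*0.53*6.28/0.016^2 = 163382.45
G_dB = 10*log10(163382.45) = 52.1 dB

52.1 dB


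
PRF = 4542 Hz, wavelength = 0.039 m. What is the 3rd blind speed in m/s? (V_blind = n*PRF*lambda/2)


V_blind = 3 * 4542 * 0.039 / 2 = 265.7 m/s

265.7 m/s


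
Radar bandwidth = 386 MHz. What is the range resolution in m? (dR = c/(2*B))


dR = 3e8 / (2 * 386000000.0) = 0.39 m

0.39 m


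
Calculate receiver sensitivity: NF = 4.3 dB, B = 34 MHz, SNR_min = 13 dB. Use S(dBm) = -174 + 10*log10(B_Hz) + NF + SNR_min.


10*log10(34000000.0) = 75.31
S = -174 + 75.31 + 4.3 + 13 = -81.4 dBm

-81.4 dBm


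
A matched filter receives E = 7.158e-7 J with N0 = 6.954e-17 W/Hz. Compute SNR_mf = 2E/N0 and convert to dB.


SNR_lin = 2 * 7.158e-7 / 6.954e-17 = 2.059e10
SNR_dB = 10*log10(2.059e10) = 103.1 dB

103.1 dB


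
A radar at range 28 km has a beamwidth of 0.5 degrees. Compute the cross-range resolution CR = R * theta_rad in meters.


BW_rad = 0.008726646
CR = 28000 * 0.008726646 = 244.3 m

244.3 m


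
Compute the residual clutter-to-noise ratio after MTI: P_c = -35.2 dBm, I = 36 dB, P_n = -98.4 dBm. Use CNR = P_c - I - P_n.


CNR = -35.2 - 36 - (-98.4) = 27.2 dB

27.2 dB


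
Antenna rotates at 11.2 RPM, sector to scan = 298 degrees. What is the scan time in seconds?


t = 298 / (11.2 * 360) * 60 = 4.43 s

4.43 s


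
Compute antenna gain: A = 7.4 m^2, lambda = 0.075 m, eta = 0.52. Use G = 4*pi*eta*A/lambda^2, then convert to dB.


G_linear = 4*pi*0.52*7.4/0.075^2 = 8596.51
G_dB = 10*log10(8596.51) = 39.3 dB

39.3 dB


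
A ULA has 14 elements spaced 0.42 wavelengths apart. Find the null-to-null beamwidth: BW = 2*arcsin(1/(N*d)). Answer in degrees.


1/(N*d) = 1/(14*0.42) = 0.170068
BW = 2*arcsin(0.170068) = 19.6 degrees

19.6 degrees


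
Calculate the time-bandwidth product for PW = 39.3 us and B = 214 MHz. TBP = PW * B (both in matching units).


TBP = 39.3 * 214 = 8410.2

8410.2


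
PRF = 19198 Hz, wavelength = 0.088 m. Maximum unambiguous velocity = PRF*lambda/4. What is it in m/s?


V_ua = 19198 * 0.088 / 4 = 422.4 m/s

422.4 m/s


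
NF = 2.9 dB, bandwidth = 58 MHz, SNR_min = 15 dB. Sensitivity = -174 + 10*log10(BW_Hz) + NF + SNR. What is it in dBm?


10*log10(58000000.0) = 77.63
S = -174 + 77.63 + 2.9 + 15 = -78.5 dBm

-78.5 dBm


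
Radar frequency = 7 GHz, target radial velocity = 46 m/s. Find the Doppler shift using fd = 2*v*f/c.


fd = 2 * 46 * 7000000000.0 / 3e8 = 2146.7 Hz

2146.7 Hz


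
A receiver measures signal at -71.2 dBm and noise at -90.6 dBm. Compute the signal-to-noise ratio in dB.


SNR = -71.2 - (-90.6) = 19.4 dB

19.4 dB


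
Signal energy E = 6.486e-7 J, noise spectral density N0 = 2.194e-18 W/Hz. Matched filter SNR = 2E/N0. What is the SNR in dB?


SNR_lin = 2 * 6.486e-7 / 2.194e-18 = 5.912e11
SNR_dB = 10*log10(5.912e11) = 117.7 dB

117.7 dB


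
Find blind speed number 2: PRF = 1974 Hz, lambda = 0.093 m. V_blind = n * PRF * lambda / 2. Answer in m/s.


V_blind = 2 * 1974 * 0.093 / 2 = 183.6 m/s

183.6 m/s


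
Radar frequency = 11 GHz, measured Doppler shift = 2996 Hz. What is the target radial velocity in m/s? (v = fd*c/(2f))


v = 2996 * 3e8 / (2 * 11000000000.0) = 40.9 m/s

40.9 m/s


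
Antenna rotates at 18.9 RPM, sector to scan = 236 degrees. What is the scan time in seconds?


t = 236 / (18.9 * 360) * 60 = 2.08 s

2.08 s


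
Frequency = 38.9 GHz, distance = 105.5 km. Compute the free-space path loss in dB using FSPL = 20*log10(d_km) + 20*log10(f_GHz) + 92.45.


20*log10(105.5) = 40.47
20*log10(38.9) = 31.8
FSPL = 164.7 dB

164.7 dB


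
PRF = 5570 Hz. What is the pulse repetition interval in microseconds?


PRI = 1/5570 = 0.0001795332 s = 179.5 us

179.5 us


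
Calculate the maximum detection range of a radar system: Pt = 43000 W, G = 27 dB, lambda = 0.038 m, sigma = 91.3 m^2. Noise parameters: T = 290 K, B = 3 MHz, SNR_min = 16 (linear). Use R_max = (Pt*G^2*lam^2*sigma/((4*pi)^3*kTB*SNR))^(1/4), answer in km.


G_lin = 10^(27/10) = 501.187234
R^4 = 43000 * 501.187234^2 * 0.038^2 * 91.3 / ((4*pi)^3 * 1.38e-23 * 290 * 3000000.0 * 16)
R^4 = 3.73558e18 m^4
R_max = (3.73558e18)^(1/4) = 43963.2 m = 44.0 km

44.0 km


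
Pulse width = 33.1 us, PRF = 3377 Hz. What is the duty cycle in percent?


DC = 33.1e-6 * 3377 * 100 = 11.18%

11.18%


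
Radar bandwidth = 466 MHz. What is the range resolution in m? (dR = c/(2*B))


dR = 3e8 / (2 * 466000000.0) = 0.32 m

0.32 m


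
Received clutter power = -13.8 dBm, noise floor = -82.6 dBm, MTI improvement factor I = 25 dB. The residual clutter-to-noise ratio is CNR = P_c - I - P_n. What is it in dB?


CNR = -13.8 - 25 - (-82.6) = 43.8 dB

43.8 dB


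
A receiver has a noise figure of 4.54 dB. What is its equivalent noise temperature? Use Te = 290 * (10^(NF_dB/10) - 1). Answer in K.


NF_lin = 10^(4.54/10) = 2.844461
Te = 290 * (2.844461 - 1) = 534.9 K

534.9 K


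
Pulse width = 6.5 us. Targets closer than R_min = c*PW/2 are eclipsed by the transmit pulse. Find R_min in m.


R_min = 3e8 * 6.5e-6 / 2 = 975.0 m

975.0 m


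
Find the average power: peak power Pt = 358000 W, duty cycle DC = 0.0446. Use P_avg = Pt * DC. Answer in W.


P_avg = 358000 * 0.0446 = 15966.8 W

15966.8 W


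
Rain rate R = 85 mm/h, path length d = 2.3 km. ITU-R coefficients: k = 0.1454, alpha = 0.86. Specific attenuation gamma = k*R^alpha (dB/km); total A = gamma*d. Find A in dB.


gamma = 0.1454 * 85^0.86 = 6.635363 dB/km
A = 6.635363 * 2.3 = 15.26 dB

15.26 dB


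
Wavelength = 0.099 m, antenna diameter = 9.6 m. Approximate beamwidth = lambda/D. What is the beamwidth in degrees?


BW_rad = 0.099 / 9.6 = 0.010313
BW_deg = 0.59 degrees

0.59 degrees
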